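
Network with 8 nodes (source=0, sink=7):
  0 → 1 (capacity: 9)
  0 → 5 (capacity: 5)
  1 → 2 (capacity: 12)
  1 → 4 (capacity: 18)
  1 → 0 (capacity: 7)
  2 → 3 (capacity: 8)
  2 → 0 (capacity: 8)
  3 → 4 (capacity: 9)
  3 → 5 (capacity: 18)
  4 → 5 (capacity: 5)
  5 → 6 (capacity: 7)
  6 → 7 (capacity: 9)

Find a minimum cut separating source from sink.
Min cut value = 7, edges: (5,6)

Min cut value: 7
Partition: S = [0, 1, 2, 3, 4, 5], T = [6, 7]
Cut edges: (5,6)

By max-flow min-cut theorem, max flow = min cut = 7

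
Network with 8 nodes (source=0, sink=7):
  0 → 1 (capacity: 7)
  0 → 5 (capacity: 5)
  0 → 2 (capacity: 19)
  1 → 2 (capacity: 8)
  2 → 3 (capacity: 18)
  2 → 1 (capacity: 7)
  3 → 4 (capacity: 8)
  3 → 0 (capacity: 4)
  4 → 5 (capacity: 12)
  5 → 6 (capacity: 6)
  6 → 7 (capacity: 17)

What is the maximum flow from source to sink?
Maximum flow = 6

Max flow: 6

Flow assignment:
  0 → 1: 7/7
  0 → 2: 3/19
  1 → 2: 7/8
  2 → 3: 10/18
  3 → 4: 6/8
  3 → 0: 4/4
  4 → 5: 6/12
  5 → 6: 6/6
  6 → 7: 6/17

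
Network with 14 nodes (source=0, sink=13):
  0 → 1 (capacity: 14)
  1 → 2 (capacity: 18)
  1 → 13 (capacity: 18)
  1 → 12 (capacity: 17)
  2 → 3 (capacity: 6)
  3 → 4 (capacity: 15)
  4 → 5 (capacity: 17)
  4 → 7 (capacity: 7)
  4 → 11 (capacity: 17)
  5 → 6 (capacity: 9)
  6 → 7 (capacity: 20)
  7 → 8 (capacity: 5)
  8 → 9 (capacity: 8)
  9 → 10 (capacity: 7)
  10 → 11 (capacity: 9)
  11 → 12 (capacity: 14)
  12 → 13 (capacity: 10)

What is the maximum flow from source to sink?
Maximum flow = 14

Max flow: 14

Flow assignment:
  0 → 1: 14/14
  1 → 13: 14/18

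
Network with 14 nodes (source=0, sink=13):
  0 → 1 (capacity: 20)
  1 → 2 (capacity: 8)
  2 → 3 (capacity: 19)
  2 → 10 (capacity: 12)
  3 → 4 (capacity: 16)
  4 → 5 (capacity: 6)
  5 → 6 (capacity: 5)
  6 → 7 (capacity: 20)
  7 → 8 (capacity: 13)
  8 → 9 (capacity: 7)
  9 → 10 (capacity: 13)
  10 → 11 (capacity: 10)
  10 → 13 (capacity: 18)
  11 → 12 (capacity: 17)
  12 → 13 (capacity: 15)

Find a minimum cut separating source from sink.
Min cut value = 8, edges: (1,2)

Min cut value: 8
Partition: S = [0, 1], T = [2, 3, 4, 5, 6, 7, 8, 9, 10, 11, 12, 13]
Cut edges: (1,2)

By max-flow min-cut theorem, max flow = min cut = 8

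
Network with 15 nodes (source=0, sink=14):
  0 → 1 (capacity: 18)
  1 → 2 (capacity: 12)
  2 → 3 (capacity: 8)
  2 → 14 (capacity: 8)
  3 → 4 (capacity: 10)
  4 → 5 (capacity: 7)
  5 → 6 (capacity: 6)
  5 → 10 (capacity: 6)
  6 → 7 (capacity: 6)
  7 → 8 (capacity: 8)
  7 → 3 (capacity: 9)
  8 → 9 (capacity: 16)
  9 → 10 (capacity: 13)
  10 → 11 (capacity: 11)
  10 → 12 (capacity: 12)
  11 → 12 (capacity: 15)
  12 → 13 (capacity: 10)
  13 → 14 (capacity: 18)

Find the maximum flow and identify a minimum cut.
Max flow = 12, Min cut edges: (1,2)

Maximum flow: 12
Minimum cut: (1,2)
Partition: S = [0, 1], T = [2, 3, 4, 5, 6, 7, 8, 9, 10, 11, 12, 13, 14]

Max-flow min-cut theorem verified: both equal 12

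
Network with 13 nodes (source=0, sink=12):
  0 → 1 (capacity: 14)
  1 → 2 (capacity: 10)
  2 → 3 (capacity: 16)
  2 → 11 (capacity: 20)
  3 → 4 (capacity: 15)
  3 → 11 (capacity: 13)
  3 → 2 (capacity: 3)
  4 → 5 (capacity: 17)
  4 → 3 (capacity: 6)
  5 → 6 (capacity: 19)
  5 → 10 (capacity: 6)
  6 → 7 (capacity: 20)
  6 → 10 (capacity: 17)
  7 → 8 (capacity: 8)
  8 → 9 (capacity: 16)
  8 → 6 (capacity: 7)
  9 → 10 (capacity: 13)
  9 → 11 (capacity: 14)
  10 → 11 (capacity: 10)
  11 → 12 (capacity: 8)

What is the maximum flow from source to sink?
Maximum flow = 8

Max flow: 8

Flow assignment:
  0 → 1: 8/14
  1 → 2: 8/10
  2 → 11: 8/20
  11 → 12: 8/8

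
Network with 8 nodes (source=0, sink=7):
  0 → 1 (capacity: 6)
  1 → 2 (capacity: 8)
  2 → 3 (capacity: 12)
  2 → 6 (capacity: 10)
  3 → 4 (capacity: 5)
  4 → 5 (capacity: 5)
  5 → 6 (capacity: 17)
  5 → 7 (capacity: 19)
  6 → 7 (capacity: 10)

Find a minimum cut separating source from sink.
Min cut value = 6, edges: (0,1)

Min cut value: 6
Partition: S = [0], T = [1, 2, 3, 4, 5, 6, 7]
Cut edges: (0,1)

By max-flow min-cut theorem, max flow = min cut = 6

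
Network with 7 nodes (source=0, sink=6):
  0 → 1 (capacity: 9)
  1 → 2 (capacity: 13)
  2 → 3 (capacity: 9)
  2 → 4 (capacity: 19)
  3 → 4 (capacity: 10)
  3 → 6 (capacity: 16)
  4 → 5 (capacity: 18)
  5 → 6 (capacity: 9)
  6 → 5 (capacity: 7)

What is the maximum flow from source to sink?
Maximum flow = 9

Max flow: 9

Flow assignment:
  0 → 1: 9/9
  1 → 2: 9/13
  2 → 3: 9/9
  3 → 6: 9/16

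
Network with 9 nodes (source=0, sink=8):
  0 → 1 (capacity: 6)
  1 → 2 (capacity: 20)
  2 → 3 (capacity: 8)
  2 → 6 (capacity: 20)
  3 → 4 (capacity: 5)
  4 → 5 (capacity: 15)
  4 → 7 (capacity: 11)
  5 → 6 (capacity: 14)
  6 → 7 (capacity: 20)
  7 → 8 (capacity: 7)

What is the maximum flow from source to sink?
Maximum flow = 6

Max flow: 6

Flow assignment:
  0 → 1: 6/6
  1 → 2: 6/20
  2 → 6: 6/20
  6 → 7: 6/20
  7 → 8: 6/7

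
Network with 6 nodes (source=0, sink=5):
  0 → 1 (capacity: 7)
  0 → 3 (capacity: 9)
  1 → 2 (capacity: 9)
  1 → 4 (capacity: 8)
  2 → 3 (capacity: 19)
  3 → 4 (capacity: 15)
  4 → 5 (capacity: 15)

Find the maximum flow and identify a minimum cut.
Max flow = 15, Min cut edges: (4,5)

Maximum flow: 15
Minimum cut: (4,5)
Partition: S = [0, 1, 2, 3, 4], T = [5]

Max-flow min-cut theorem verified: both equal 15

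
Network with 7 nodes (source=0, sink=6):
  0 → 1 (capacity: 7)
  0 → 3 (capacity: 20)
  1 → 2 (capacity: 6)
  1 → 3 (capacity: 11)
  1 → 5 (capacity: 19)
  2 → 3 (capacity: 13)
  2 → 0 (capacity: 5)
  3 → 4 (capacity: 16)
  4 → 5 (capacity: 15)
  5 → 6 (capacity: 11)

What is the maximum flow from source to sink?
Maximum flow = 11

Max flow: 11

Flow assignment:
  0 → 3: 11/20
  3 → 4: 11/16
  4 → 5: 11/15
  5 → 6: 11/11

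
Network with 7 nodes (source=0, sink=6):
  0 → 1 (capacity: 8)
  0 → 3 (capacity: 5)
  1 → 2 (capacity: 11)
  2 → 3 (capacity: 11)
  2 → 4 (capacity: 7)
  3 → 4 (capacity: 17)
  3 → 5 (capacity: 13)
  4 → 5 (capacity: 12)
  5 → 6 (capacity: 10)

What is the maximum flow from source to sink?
Maximum flow = 10

Max flow: 10

Flow assignment:
  0 → 1: 8/8
  0 → 3: 2/5
  1 → 2: 8/11
  2 → 3: 8/11
  3 → 5: 10/13
  5 → 6: 10/10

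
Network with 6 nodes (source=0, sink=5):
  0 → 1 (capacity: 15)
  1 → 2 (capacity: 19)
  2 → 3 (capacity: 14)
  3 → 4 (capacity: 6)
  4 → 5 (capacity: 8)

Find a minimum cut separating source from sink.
Min cut value = 6, edges: (3,4)

Min cut value: 6
Partition: S = [0, 1, 2, 3], T = [4, 5]
Cut edges: (3,4)

By max-flow min-cut theorem, max flow = min cut = 6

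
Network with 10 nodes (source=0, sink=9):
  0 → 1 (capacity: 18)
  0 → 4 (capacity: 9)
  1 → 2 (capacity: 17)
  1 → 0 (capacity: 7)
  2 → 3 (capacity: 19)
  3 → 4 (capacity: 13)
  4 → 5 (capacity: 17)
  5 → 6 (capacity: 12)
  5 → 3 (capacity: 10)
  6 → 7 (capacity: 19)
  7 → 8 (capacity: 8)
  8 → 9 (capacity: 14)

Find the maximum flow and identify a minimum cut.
Max flow = 8, Min cut edges: (7,8)

Maximum flow: 8
Minimum cut: (7,8)
Partition: S = [0, 1, 2, 3, 4, 5, 6, 7], T = [8, 9]

Max-flow min-cut theorem verified: both equal 8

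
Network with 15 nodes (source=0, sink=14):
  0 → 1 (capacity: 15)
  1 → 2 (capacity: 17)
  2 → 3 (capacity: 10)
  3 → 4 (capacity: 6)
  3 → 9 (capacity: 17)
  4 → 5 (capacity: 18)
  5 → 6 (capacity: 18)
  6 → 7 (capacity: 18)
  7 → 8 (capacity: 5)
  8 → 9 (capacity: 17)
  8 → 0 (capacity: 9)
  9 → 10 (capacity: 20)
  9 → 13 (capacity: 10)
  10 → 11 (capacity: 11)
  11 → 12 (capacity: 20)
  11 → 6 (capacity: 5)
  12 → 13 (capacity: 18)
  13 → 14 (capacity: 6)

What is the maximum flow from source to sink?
Maximum flow = 6

Max flow: 6

Flow assignment:
  0 → 1: 6/15
  1 → 2: 6/17
  2 → 3: 6/10
  3 → 9: 6/17
  9 → 13: 6/10
  13 → 14: 6/6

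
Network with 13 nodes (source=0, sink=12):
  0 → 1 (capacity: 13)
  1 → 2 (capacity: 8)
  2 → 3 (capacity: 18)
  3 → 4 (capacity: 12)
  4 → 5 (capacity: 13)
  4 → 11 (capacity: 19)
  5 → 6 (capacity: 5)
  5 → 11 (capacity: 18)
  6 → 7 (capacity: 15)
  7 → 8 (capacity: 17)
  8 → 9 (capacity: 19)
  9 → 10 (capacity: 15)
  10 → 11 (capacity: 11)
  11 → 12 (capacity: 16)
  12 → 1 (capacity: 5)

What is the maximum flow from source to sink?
Maximum flow = 8

Max flow: 8

Flow assignment:
  0 → 1: 8/13
  1 → 2: 8/8
  2 → 3: 8/18
  3 → 4: 8/12
  4 → 11: 8/19
  11 → 12: 8/16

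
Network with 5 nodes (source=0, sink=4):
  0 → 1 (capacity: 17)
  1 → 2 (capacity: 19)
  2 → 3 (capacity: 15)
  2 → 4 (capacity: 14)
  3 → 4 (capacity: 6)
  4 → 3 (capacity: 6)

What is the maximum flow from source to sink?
Maximum flow = 17

Max flow: 17

Flow assignment:
  0 → 1: 17/17
  1 → 2: 17/19
  2 → 3: 3/15
  2 → 4: 14/14
  3 → 4: 3/6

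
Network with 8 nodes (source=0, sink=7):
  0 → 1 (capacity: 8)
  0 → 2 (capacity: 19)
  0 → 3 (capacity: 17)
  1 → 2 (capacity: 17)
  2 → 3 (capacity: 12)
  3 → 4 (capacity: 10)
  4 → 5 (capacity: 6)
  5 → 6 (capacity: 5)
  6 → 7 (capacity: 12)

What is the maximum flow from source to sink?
Maximum flow = 5

Max flow: 5

Flow assignment:
  0 → 1: 5/8
  1 → 2: 5/17
  2 → 3: 5/12
  3 → 4: 5/10
  4 → 5: 5/6
  5 → 6: 5/5
  6 → 7: 5/12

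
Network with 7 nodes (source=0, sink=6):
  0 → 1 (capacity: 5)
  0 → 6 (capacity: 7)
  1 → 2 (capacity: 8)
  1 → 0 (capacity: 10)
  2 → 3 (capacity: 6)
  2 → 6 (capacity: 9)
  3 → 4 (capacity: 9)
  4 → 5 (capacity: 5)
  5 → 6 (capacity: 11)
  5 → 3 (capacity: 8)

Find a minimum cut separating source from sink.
Min cut value = 12, edges: (0,1), (0,6)

Min cut value: 12
Partition: S = [0], T = [1, 2, 3, 4, 5, 6]
Cut edges: (0,1), (0,6)

By max-flow min-cut theorem, max flow = min cut = 12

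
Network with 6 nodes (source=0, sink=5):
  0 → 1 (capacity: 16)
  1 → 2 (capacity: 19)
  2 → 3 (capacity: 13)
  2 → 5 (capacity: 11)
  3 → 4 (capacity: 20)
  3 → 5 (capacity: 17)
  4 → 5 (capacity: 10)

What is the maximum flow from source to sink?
Maximum flow = 16

Max flow: 16

Flow assignment:
  0 → 1: 16/16
  1 → 2: 16/19
  2 → 3: 5/13
  2 → 5: 11/11
  3 → 5: 5/17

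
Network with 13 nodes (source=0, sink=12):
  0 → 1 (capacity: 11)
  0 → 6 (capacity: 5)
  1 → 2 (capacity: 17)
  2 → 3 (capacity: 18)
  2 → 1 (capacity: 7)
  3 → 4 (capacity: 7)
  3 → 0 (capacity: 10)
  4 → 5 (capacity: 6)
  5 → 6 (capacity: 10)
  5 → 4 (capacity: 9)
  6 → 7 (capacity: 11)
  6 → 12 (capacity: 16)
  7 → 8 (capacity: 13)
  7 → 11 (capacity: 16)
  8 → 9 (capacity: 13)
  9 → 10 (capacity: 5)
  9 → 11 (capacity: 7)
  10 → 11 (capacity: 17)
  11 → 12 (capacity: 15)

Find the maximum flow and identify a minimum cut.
Max flow = 11, Min cut edges: (0,6), (4,5)

Maximum flow: 11
Minimum cut: (0,6), (4,5)
Partition: S = [0, 1, 2, 3, 4], T = [5, 6, 7, 8, 9, 10, 11, 12]

Max-flow min-cut theorem verified: both equal 11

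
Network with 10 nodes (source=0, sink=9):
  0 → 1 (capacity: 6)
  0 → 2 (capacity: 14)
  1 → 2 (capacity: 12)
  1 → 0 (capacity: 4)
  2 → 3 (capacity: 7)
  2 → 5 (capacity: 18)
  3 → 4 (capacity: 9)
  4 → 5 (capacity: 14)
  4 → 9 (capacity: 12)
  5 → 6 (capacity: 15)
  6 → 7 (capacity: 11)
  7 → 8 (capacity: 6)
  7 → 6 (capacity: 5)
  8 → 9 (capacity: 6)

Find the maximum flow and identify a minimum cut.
Max flow = 13, Min cut edges: (2,3), (8,9)

Maximum flow: 13
Minimum cut: (2,3), (8,9)
Partition: S = [0, 1, 2, 5, 6, 7, 8], T = [3, 4, 9]

Max-flow min-cut theorem verified: both equal 13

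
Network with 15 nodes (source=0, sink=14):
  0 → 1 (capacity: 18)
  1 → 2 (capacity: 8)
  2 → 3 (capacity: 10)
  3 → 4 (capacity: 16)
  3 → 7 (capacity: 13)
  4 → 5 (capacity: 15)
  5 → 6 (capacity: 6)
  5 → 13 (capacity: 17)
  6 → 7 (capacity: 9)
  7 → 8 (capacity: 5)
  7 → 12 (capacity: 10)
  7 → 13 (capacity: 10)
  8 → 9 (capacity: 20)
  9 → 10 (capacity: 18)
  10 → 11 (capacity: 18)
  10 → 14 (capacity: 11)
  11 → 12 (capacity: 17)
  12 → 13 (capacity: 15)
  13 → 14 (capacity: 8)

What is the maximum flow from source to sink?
Maximum flow = 8

Max flow: 8

Flow assignment:
  0 → 1: 8/18
  1 → 2: 8/8
  2 → 3: 8/10
  3 → 7: 8/13
  7 → 13: 8/10
  13 → 14: 8/8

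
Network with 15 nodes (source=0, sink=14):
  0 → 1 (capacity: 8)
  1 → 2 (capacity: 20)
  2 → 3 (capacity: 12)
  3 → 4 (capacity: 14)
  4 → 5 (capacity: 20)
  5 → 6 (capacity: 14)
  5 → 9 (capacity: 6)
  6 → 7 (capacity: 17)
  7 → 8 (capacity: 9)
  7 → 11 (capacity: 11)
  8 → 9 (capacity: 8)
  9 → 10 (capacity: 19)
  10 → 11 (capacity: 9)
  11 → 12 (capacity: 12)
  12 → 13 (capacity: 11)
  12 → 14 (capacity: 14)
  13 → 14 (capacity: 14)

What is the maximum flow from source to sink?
Maximum flow = 8

Max flow: 8

Flow assignment:
  0 → 1: 8/8
  1 → 2: 8/20
  2 → 3: 8/12
  3 → 4: 8/14
  4 → 5: 8/20
  5 → 6: 8/14
  6 → 7: 8/17
  7 → 11: 8/11
  11 → 12: 8/12
  12 → 14: 8/14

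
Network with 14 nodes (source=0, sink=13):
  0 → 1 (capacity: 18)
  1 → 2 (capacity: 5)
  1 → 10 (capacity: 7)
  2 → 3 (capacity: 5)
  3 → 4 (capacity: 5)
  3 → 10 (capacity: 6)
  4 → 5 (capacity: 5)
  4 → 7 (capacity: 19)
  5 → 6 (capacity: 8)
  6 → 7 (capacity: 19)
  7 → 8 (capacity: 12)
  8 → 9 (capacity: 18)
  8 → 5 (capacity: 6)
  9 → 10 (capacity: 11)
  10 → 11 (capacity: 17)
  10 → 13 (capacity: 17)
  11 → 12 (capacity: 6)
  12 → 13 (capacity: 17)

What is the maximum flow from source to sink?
Maximum flow = 12

Max flow: 12

Flow assignment:
  0 → 1: 12/18
  1 → 2: 5/5
  1 → 10: 7/7
  2 → 3: 5/5
  3 → 10: 5/6
  10 → 13: 12/17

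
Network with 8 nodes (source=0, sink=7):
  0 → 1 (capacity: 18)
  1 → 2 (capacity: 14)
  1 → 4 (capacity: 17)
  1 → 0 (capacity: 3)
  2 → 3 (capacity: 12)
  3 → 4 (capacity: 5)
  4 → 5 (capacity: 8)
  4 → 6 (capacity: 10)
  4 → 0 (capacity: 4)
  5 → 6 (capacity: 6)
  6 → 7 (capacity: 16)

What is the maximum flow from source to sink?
Maximum flow = 16

Max flow: 16

Flow assignment:
  0 → 1: 18/18
  1 → 2: 1/14
  1 → 4: 17/17
  2 → 3: 1/12
  3 → 4: 1/5
  4 → 5: 6/8
  4 → 6: 10/10
  4 → 0: 2/4
  5 → 6: 6/6
  6 → 7: 16/16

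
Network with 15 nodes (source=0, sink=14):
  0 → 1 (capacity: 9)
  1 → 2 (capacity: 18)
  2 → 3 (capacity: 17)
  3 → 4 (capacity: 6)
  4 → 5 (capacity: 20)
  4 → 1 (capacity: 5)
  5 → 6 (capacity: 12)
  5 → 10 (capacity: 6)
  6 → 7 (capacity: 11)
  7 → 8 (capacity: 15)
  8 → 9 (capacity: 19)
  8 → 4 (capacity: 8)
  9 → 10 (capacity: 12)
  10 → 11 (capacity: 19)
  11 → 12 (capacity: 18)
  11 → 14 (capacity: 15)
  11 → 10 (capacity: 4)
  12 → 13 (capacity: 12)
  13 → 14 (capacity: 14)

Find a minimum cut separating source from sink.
Min cut value = 6, edges: (3,4)

Min cut value: 6
Partition: S = [0, 1, 2, 3], T = [4, 5, 6, 7, 8, 9, 10, 11, 12, 13, 14]
Cut edges: (3,4)

By max-flow min-cut theorem, max flow = min cut = 6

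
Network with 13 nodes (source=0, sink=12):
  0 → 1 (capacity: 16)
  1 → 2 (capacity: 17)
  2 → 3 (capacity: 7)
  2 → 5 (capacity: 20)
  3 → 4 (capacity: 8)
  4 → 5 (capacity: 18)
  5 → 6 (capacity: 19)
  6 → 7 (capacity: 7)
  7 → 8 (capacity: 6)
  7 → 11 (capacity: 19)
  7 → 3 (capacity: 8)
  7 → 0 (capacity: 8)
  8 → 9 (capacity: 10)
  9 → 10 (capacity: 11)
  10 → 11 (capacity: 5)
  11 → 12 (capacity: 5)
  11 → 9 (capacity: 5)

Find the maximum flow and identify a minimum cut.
Max flow = 5, Min cut edges: (11,12)

Maximum flow: 5
Minimum cut: (11,12)
Partition: S = [0, 1, 2, 3, 4, 5, 6, 7, 8, 9, 10, 11], T = [12]

Max-flow min-cut theorem verified: both equal 5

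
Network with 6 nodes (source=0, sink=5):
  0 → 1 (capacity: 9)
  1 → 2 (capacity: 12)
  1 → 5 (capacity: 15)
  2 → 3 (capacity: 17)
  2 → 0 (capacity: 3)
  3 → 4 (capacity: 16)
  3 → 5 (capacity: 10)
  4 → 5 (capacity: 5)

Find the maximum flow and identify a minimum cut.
Max flow = 9, Min cut edges: (0,1)

Maximum flow: 9
Minimum cut: (0,1)
Partition: S = [0], T = [1, 2, 3, 4, 5]

Max-flow min-cut theorem verified: both equal 9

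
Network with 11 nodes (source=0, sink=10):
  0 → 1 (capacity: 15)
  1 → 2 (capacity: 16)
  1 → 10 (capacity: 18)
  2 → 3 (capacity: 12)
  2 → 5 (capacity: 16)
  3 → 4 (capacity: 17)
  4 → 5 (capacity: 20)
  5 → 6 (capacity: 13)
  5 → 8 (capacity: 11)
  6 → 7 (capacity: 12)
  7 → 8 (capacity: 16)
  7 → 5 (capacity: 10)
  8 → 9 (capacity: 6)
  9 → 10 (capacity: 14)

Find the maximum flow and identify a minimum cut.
Max flow = 15, Min cut edges: (0,1)

Maximum flow: 15
Minimum cut: (0,1)
Partition: S = [0], T = [1, 2, 3, 4, 5, 6, 7, 8, 9, 10]

Max-flow min-cut theorem verified: both equal 15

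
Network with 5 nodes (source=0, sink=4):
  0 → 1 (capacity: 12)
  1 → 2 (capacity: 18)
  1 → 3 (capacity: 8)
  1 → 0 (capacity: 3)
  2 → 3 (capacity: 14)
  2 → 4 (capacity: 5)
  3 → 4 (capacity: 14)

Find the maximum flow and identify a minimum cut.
Max flow = 12, Min cut edges: (0,1)

Maximum flow: 12
Minimum cut: (0,1)
Partition: S = [0], T = [1, 2, 3, 4]

Max-flow min-cut theorem verified: both equal 12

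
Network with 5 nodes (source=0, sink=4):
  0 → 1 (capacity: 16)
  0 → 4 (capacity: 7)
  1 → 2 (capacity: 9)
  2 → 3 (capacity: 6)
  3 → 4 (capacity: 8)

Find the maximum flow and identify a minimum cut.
Max flow = 13, Min cut edges: (0,4), (2,3)

Maximum flow: 13
Minimum cut: (0,4), (2,3)
Partition: S = [0, 1, 2], T = [3, 4]

Max-flow min-cut theorem verified: both equal 13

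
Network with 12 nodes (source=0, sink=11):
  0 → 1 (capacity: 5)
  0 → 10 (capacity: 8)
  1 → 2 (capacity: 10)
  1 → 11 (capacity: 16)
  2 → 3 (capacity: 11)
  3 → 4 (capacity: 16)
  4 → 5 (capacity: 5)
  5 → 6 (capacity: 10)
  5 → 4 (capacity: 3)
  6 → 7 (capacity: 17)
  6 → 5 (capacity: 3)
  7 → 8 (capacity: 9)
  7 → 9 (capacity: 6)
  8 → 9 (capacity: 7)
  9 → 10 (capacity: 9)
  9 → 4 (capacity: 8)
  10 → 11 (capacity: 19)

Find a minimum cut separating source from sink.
Min cut value = 13, edges: (0,1), (0,10)

Min cut value: 13
Partition: S = [0], T = [1, 2, 3, 4, 5, 6, 7, 8, 9, 10, 11]
Cut edges: (0,1), (0,10)

By max-flow min-cut theorem, max flow = min cut = 13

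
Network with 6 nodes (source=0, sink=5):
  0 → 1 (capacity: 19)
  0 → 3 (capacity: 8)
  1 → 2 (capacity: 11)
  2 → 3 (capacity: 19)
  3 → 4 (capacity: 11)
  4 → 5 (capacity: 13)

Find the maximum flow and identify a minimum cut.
Max flow = 11, Min cut edges: (3,4)

Maximum flow: 11
Minimum cut: (3,4)
Partition: S = [0, 1, 2, 3], T = [4, 5]

Max-flow min-cut theorem verified: both equal 11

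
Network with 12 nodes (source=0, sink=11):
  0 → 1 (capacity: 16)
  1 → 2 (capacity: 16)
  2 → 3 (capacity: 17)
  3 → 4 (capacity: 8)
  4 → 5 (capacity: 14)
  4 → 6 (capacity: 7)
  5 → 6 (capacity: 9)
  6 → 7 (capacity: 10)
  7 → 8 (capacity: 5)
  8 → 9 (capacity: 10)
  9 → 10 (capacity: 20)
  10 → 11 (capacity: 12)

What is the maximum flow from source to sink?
Maximum flow = 5

Max flow: 5

Flow assignment:
  0 → 1: 5/16
  1 → 2: 5/16
  2 → 3: 5/17
  3 → 4: 5/8
  4 → 5: 1/14
  4 → 6: 4/7
  5 → 6: 1/9
  6 → 7: 5/10
  7 → 8: 5/5
  8 → 9: 5/10
  9 → 10: 5/20
  10 → 11: 5/12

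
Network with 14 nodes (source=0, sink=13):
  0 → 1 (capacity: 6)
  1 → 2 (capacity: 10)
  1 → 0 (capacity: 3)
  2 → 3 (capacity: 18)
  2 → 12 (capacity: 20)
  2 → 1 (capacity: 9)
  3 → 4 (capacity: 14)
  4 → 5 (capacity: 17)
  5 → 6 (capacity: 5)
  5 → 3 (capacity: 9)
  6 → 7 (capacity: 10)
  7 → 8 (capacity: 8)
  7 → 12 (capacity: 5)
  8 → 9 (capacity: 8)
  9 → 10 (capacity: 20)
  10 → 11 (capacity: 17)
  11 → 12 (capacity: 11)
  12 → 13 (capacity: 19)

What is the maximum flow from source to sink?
Maximum flow = 6

Max flow: 6

Flow assignment:
  0 → 1: 6/6
  1 → 2: 6/10
  2 → 12: 6/20
  12 → 13: 6/19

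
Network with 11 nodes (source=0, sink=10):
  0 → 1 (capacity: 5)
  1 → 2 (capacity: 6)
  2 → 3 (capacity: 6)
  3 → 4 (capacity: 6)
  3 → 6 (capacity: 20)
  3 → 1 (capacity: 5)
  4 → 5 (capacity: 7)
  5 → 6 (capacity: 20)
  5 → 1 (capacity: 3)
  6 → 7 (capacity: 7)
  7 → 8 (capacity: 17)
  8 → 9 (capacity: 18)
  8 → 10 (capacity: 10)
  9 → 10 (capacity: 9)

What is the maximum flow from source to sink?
Maximum flow = 5

Max flow: 5

Flow assignment:
  0 → 1: 5/5
  1 → 2: 5/6
  2 → 3: 5/6
  3 → 6: 5/20
  6 → 7: 5/7
  7 → 8: 5/17
  8 → 10: 5/10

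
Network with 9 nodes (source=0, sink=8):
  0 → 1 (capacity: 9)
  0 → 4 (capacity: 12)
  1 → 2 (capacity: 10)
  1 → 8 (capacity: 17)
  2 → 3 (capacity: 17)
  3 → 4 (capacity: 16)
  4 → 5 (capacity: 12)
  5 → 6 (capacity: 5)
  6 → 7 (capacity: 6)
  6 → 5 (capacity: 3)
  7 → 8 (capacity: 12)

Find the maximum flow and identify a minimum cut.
Max flow = 14, Min cut edges: (0,1), (5,6)

Maximum flow: 14
Minimum cut: (0,1), (5,6)
Partition: S = [0, 2, 3, 4, 5], T = [1, 6, 7, 8]

Max-flow min-cut theorem verified: both equal 14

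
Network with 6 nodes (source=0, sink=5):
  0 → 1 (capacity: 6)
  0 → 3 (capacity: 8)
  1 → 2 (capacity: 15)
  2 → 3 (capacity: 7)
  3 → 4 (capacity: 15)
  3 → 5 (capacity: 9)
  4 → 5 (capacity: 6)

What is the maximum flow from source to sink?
Maximum flow = 14

Max flow: 14

Flow assignment:
  0 → 1: 6/6
  0 → 3: 8/8
  1 → 2: 6/15
  2 → 3: 6/7
  3 → 4: 5/15
  3 → 5: 9/9
  4 → 5: 5/6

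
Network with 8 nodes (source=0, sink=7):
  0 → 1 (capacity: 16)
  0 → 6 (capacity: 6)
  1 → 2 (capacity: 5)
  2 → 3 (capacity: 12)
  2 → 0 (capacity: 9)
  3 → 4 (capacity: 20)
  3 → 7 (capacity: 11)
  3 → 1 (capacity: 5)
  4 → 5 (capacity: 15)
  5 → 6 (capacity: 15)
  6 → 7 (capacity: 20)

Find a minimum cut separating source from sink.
Min cut value = 11, edges: (0,6), (1,2)

Min cut value: 11
Partition: S = [0, 1], T = [2, 3, 4, 5, 6, 7]
Cut edges: (0,6), (1,2)

By max-flow min-cut theorem, max flow = min cut = 11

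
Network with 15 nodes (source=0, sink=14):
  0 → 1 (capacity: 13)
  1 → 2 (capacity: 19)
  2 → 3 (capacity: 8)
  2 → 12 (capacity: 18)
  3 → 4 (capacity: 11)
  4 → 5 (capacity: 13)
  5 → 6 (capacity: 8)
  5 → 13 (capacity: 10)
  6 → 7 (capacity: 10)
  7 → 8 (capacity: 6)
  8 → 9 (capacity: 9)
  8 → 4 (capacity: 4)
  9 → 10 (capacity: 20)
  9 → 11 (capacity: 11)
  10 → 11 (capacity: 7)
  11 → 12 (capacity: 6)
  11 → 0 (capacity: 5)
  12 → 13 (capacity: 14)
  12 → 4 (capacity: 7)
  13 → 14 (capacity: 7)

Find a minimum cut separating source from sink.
Min cut value = 7, edges: (13,14)

Min cut value: 7
Partition: S = [0, 1, 2, 3, 4, 5, 6, 7, 8, 9, 10, 11, 12, 13], T = [14]
Cut edges: (13,14)

By max-flow min-cut theorem, max flow = min cut = 7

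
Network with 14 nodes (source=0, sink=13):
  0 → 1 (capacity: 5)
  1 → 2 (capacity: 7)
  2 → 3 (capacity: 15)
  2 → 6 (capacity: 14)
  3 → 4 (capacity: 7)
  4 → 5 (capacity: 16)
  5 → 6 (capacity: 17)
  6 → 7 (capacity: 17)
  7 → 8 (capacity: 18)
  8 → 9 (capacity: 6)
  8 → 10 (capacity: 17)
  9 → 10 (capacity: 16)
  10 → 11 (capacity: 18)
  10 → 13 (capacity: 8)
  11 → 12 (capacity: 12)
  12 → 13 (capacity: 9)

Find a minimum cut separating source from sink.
Min cut value = 5, edges: (0,1)

Min cut value: 5
Partition: S = [0], T = [1, 2, 3, 4, 5, 6, 7, 8, 9, 10, 11, 12, 13]
Cut edges: (0,1)

By max-flow min-cut theorem, max flow = min cut = 5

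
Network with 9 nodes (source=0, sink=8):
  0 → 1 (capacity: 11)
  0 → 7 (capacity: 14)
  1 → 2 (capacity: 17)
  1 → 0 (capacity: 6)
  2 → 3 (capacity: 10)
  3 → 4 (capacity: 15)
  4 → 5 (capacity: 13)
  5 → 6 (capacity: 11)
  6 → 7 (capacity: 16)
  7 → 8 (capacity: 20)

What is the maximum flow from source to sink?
Maximum flow = 20

Max flow: 20

Flow assignment:
  0 → 1: 10/11
  0 → 7: 10/14
  1 → 2: 10/17
  2 → 3: 10/10
  3 → 4: 10/15
  4 → 5: 10/13
  5 → 6: 10/11
  6 → 7: 10/16
  7 → 8: 20/20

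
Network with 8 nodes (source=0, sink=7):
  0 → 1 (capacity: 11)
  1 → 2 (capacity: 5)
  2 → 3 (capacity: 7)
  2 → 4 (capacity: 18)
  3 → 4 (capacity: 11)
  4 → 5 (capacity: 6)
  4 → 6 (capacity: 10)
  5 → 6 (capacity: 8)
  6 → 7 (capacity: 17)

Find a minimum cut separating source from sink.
Min cut value = 5, edges: (1,2)

Min cut value: 5
Partition: S = [0, 1], T = [2, 3, 4, 5, 6, 7]
Cut edges: (1,2)

By max-flow min-cut theorem, max flow = min cut = 5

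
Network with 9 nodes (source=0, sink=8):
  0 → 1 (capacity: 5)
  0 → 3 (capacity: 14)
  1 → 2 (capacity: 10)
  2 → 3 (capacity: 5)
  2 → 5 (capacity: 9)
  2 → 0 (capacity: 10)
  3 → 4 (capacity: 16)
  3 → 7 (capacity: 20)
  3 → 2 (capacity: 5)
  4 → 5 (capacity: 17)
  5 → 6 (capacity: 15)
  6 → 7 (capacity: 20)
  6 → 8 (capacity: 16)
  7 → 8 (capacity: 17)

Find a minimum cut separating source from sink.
Min cut value = 19, edges: (0,1), (0,3)

Min cut value: 19
Partition: S = [0], T = [1, 2, 3, 4, 5, 6, 7, 8]
Cut edges: (0,1), (0,3)

By max-flow min-cut theorem, max flow = min cut = 19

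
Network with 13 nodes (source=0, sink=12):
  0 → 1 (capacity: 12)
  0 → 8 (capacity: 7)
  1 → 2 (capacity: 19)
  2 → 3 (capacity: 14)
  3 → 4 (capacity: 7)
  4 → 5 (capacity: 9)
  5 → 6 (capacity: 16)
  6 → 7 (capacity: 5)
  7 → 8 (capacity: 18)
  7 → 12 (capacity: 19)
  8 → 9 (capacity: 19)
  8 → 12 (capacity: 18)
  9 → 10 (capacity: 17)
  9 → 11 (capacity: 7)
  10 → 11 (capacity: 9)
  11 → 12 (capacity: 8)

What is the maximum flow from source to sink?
Maximum flow = 12

Max flow: 12

Flow assignment:
  0 → 1: 5/12
  0 → 8: 7/7
  1 → 2: 5/19
  2 → 3: 5/14
  3 → 4: 5/7
  4 → 5: 5/9
  5 → 6: 5/16
  6 → 7: 5/5
  7 → 12: 5/19
  8 → 12: 7/18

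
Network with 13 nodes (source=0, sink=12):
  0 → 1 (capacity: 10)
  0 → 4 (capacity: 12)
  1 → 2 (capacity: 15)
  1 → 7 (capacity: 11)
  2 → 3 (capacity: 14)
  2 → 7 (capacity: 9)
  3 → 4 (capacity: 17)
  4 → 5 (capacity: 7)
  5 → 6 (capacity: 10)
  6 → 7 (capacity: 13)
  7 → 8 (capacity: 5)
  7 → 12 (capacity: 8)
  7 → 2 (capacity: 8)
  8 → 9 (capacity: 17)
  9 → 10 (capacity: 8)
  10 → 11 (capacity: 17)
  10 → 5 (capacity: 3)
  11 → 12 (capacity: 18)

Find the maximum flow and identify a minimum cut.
Max flow = 13, Min cut edges: (7,8), (7,12)

Maximum flow: 13
Minimum cut: (7,8), (7,12)
Partition: S = [0, 1, 2, 3, 4, 5, 6, 7], T = [8, 9, 10, 11, 12]

Max-flow min-cut theorem verified: both equal 13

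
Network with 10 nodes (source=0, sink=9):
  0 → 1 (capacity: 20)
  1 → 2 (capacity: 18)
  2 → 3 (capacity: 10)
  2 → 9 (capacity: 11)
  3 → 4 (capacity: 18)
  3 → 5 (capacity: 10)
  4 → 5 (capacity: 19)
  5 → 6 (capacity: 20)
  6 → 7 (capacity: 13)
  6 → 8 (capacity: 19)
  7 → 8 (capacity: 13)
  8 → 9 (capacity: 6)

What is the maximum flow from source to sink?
Maximum flow = 17

Max flow: 17

Flow assignment:
  0 → 1: 17/20
  1 → 2: 17/18
  2 → 3: 6/10
  2 → 9: 11/11
  3 → 5: 6/10
  5 → 6: 6/20
  6 → 8: 6/19
  8 → 9: 6/6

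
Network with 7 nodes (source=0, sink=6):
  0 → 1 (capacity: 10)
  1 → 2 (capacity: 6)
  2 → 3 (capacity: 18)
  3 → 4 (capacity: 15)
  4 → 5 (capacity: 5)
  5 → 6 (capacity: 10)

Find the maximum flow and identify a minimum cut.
Max flow = 5, Min cut edges: (4,5)

Maximum flow: 5
Minimum cut: (4,5)
Partition: S = [0, 1, 2, 3, 4], T = [5, 6]

Max-flow min-cut theorem verified: both equal 5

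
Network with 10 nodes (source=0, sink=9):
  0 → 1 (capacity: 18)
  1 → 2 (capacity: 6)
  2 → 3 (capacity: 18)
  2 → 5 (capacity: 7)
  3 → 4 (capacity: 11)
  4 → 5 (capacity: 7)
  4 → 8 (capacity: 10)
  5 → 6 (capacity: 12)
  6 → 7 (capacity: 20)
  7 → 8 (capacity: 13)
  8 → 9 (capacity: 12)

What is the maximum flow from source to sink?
Maximum flow = 6

Max flow: 6

Flow assignment:
  0 → 1: 6/18
  1 → 2: 6/6
  2 → 3: 6/18
  3 → 4: 6/11
  4 → 8: 6/10
  8 → 9: 6/12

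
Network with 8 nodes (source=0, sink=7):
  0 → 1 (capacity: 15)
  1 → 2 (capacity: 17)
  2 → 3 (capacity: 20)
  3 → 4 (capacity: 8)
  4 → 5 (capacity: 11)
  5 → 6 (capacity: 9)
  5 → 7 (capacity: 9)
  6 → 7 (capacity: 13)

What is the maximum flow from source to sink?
Maximum flow = 8

Max flow: 8

Flow assignment:
  0 → 1: 8/15
  1 → 2: 8/17
  2 → 3: 8/20
  3 → 4: 8/8
  4 → 5: 8/11
  5 → 7: 8/9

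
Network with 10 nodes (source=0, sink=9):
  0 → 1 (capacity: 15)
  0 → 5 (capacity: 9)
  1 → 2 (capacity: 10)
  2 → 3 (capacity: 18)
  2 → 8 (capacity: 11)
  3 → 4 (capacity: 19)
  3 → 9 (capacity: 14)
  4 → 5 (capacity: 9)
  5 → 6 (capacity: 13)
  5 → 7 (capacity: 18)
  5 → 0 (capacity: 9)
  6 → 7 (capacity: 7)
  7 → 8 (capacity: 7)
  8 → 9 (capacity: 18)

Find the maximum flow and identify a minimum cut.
Max flow = 17, Min cut edges: (1,2), (7,8)

Maximum flow: 17
Minimum cut: (1,2), (7,8)
Partition: S = [0, 1, 4, 5, 6, 7], T = [2, 3, 8, 9]

Max-flow min-cut theorem verified: both equal 17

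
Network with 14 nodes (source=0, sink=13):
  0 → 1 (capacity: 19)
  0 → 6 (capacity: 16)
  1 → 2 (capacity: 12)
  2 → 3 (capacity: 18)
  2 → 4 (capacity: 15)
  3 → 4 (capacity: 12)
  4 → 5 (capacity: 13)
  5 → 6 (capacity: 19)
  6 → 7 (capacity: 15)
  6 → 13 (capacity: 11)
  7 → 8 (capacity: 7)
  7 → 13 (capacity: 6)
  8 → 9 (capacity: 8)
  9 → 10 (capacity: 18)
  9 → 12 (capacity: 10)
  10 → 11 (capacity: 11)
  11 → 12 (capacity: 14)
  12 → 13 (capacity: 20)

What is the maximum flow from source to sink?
Maximum flow = 24

Max flow: 24

Flow assignment:
  0 → 1: 12/19
  0 → 6: 12/16
  1 → 2: 12/12
  2 → 4: 12/15
  4 → 5: 12/13
  5 → 6: 12/19
  6 → 7: 13/15
  6 → 13: 11/11
  7 → 8: 7/7
  7 → 13: 6/6
  8 → 9: 7/8
  9 → 12: 7/10
  12 → 13: 7/20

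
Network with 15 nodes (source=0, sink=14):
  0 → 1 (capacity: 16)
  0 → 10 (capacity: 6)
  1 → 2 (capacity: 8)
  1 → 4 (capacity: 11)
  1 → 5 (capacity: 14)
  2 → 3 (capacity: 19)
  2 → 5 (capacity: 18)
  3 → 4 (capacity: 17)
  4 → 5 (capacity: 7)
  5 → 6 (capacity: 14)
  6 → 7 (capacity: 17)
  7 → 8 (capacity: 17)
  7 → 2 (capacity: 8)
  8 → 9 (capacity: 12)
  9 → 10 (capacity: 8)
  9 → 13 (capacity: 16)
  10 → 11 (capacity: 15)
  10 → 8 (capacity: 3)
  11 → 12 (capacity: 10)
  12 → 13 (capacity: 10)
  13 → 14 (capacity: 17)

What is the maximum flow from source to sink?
Maximum flow = 17

Max flow: 17

Flow assignment:
  0 → 1: 12/16
  0 → 10: 5/6
  1 → 5: 12/14
  2 → 5: 2/18
  5 → 6: 14/14
  6 → 7: 14/17
  7 → 8: 12/17
  7 → 2: 2/8
  8 → 9: 12/12
  9 → 10: 1/8
  9 → 13: 11/16
  10 → 11: 6/15
  11 → 12: 6/10
  12 → 13: 6/10
  13 → 14: 17/17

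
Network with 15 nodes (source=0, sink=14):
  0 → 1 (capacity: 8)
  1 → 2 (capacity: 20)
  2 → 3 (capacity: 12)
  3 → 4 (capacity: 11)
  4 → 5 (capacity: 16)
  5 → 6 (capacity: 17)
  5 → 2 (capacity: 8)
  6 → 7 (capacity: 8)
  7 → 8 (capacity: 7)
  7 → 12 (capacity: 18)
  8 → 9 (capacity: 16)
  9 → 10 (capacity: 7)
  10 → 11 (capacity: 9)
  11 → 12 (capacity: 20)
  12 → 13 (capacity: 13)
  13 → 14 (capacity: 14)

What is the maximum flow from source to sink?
Maximum flow = 8

Max flow: 8

Flow assignment:
  0 → 1: 8/8
  1 → 2: 8/20
  2 → 3: 8/12
  3 → 4: 8/11
  4 → 5: 8/16
  5 → 6: 8/17
  6 → 7: 8/8
  7 → 12: 8/18
  12 → 13: 8/13
  13 → 14: 8/14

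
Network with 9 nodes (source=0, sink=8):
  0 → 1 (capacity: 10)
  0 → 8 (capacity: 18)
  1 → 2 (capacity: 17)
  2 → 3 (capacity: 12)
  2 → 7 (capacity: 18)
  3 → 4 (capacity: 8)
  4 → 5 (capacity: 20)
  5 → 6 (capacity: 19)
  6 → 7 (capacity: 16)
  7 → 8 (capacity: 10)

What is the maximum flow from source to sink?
Maximum flow = 28

Max flow: 28

Flow assignment:
  0 → 1: 10/10
  0 → 8: 18/18
  1 → 2: 10/17
  2 → 7: 10/18
  7 → 8: 10/10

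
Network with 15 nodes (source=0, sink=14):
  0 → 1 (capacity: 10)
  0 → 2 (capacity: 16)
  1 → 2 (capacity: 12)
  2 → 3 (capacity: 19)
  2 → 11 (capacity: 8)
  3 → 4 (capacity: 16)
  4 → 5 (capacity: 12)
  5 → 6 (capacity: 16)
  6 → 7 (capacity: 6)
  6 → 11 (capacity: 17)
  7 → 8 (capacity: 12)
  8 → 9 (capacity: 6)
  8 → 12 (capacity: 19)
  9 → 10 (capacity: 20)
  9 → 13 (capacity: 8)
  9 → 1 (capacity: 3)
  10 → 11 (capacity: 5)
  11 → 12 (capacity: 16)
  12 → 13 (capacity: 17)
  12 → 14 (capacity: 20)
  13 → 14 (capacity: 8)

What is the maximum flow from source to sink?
Maximum flow = 20

Max flow: 20

Flow assignment:
  0 → 1: 10/10
  0 → 2: 10/16
  1 → 2: 10/12
  2 → 3: 12/19
  2 → 11: 8/8
  3 → 4: 12/16
  4 → 5: 12/12
  5 → 6: 12/16
  6 → 7: 4/6
  6 → 11: 8/17
  7 → 8: 4/12
  8 → 12: 4/19
  11 → 12: 16/16
  12 → 14: 20/20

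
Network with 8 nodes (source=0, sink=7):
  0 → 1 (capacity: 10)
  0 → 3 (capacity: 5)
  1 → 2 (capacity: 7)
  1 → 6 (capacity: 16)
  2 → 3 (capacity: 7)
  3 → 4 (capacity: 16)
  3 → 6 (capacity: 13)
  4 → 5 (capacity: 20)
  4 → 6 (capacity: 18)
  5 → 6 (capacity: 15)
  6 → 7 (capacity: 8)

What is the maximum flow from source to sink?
Maximum flow = 8

Max flow: 8

Flow assignment:
  0 → 1: 3/10
  0 → 3: 5/5
  1 → 6: 3/16
  3 → 6: 5/13
  6 → 7: 8/8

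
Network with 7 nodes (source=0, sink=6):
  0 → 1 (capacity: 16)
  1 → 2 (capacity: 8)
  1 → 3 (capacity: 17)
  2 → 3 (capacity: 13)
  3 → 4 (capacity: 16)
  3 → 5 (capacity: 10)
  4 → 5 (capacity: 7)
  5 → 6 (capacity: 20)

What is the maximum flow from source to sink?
Maximum flow = 16

Max flow: 16

Flow assignment:
  0 → 1: 16/16
  1 → 3: 16/17
  3 → 4: 6/16
  3 → 5: 10/10
  4 → 5: 6/7
  5 → 6: 16/20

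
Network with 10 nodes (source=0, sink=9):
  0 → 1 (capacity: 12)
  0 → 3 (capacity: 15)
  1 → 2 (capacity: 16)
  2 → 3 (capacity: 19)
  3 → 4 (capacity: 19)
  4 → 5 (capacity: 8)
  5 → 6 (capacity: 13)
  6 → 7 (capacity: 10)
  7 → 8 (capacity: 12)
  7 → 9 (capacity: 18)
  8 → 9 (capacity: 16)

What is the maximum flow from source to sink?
Maximum flow = 8

Max flow: 8

Flow assignment:
  0 → 1: 8/12
  1 → 2: 8/16
  2 → 3: 8/19
  3 → 4: 8/19
  4 → 5: 8/8
  5 → 6: 8/13
  6 → 7: 8/10
  7 → 9: 8/18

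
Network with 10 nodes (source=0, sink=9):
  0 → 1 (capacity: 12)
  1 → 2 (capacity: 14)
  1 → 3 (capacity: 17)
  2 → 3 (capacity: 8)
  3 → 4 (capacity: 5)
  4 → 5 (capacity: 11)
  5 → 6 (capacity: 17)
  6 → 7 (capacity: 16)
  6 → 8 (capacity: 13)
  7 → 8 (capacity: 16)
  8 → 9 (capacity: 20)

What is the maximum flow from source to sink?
Maximum flow = 5

Max flow: 5

Flow assignment:
  0 → 1: 5/12
  1 → 3: 5/17
  3 → 4: 5/5
  4 → 5: 5/11
  5 → 6: 5/17
  6 → 8: 5/13
  8 → 9: 5/20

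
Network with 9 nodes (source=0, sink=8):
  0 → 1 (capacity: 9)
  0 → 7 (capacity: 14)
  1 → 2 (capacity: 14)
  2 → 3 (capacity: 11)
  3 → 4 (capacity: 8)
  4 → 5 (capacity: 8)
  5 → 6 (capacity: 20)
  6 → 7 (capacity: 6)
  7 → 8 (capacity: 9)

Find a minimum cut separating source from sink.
Min cut value = 9, edges: (7,8)

Min cut value: 9
Partition: S = [0, 1, 2, 3, 4, 5, 6, 7], T = [8]
Cut edges: (7,8)

By max-flow min-cut theorem, max flow = min cut = 9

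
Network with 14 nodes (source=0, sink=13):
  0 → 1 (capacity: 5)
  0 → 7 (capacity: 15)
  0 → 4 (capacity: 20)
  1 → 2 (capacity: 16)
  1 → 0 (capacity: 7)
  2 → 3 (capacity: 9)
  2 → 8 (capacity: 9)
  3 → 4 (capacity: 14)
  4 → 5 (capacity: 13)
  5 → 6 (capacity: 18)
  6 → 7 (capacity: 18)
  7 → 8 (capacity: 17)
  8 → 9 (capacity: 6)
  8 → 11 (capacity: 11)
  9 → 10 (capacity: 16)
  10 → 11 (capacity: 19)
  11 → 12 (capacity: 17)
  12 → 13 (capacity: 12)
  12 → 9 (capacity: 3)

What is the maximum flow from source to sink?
Maximum flow = 12

Max flow: 12

Flow assignment:
  0 → 4: 12/20
  4 → 5: 12/13
  5 → 6: 12/18
  6 → 7: 12/18
  7 → 8: 12/17
  8 → 9: 6/6
  8 → 11: 6/11
  9 → 10: 6/16
  10 → 11: 6/19
  11 → 12: 12/17
  12 → 13: 12/12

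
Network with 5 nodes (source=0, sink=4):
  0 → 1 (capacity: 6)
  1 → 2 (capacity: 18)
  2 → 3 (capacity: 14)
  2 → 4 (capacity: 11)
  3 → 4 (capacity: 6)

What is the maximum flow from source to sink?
Maximum flow = 6

Max flow: 6

Flow assignment:
  0 → 1: 6/6
  1 → 2: 6/18
  2 → 4: 6/11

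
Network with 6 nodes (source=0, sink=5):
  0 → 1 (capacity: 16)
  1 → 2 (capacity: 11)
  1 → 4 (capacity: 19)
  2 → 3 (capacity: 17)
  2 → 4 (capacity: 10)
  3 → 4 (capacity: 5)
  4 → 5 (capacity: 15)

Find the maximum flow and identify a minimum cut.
Max flow = 15, Min cut edges: (4,5)

Maximum flow: 15
Minimum cut: (4,5)
Partition: S = [0, 1, 2, 3, 4], T = [5]

Max-flow min-cut theorem verified: both equal 15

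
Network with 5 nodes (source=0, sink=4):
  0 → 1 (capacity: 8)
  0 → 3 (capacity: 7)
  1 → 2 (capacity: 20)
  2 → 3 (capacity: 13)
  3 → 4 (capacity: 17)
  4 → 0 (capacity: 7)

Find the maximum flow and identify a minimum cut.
Max flow = 15, Min cut edges: (0,1), (0,3)

Maximum flow: 15
Minimum cut: (0,1), (0,3)
Partition: S = [0], T = [1, 2, 3, 4]

Max-flow min-cut theorem verified: both equal 15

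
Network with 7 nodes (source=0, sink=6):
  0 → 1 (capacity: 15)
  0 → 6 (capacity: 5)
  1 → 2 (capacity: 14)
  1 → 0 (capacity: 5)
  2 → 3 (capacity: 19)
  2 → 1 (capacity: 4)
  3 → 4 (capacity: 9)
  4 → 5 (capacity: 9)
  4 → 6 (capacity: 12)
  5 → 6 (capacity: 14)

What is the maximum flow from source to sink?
Maximum flow = 14

Max flow: 14

Flow assignment:
  0 → 1: 9/15
  0 → 6: 5/5
  1 → 2: 9/14
  2 → 3: 9/19
  3 → 4: 9/9
  4 → 6: 9/12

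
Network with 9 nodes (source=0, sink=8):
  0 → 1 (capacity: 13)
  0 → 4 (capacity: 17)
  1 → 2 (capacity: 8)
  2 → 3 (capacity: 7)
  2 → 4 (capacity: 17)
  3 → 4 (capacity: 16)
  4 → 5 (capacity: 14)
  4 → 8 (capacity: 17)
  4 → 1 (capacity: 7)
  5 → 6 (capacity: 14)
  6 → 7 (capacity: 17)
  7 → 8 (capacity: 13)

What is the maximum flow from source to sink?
Maximum flow = 25

Max flow: 25

Flow assignment:
  0 → 1: 8/13
  0 → 4: 17/17
  1 → 2: 8/8
  2 → 4: 8/17
  4 → 5: 8/14
  4 → 8: 17/17
  5 → 6: 8/14
  6 → 7: 8/17
  7 → 8: 8/13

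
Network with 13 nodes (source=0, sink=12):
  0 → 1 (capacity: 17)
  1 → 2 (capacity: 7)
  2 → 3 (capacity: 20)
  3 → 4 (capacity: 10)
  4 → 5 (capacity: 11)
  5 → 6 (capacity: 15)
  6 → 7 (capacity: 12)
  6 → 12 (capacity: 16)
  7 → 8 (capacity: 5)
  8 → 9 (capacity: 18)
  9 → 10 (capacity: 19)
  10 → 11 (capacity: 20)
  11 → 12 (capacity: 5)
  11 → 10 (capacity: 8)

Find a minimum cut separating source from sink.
Min cut value = 7, edges: (1,2)

Min cut value: 7
Partition: S = [0, 1], T = [2, 3, 4, 5, 6, 7, 8, 9, 10, 11, 12]
Cut edges: (1,2)

By max-flow min-cut theorem, max flow = min cut = 7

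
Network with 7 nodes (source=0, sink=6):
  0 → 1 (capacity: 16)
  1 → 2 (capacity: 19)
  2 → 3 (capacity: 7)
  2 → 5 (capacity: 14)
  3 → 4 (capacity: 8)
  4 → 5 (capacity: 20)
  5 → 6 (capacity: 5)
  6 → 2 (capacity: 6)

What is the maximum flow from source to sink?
Maximum flow = 5

Max flow: 5

Flow assignment:
  0 → 1: 5/16
  1 → 2: 5/19
  2 → 3: 2/7
  2 → 5: 3/14
  3 → 4: 2/8
  4 → 5: 2/20
  5 → 6: 5/5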